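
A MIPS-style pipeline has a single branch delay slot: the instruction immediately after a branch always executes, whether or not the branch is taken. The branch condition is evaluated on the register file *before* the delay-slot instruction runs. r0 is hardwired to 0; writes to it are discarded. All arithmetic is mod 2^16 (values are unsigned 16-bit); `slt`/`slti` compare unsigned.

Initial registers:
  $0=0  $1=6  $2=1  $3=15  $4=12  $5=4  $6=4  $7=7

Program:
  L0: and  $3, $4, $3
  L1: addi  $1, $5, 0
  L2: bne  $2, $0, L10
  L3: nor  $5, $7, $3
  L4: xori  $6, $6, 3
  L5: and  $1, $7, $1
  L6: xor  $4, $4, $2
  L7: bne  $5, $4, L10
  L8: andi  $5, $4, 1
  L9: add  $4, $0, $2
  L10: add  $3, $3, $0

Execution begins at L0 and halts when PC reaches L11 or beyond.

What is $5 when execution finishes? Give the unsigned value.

#0 and  $3, $4, $3 ; 0/6/1/12/12/4/4/7
#1 addi  $1, $5, 0 ; 0/4/1/12/12/4/4/7
#2 bne  $2, $0, L10 ; 0/4/1/12/12/4/4/7 ; →target
#3 nor  $5, $7, $3 ; 0/4/1/12/12/65520/4/7
#10 add  $3, $3, $0 ; 0/4/1/12/12/65520/4/7

65520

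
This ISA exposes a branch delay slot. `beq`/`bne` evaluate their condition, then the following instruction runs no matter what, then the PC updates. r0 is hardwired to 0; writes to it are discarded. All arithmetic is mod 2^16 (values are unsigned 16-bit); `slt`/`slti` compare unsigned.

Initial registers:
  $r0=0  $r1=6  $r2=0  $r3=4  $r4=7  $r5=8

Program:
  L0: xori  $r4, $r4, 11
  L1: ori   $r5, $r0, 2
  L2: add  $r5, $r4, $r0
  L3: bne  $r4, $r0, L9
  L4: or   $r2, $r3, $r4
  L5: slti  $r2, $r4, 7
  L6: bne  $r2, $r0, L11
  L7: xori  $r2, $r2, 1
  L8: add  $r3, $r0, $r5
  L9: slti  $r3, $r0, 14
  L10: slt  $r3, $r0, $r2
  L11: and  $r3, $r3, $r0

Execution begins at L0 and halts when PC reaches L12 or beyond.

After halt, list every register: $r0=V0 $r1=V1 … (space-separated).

$r0=0 $r1=6 $r2=12 $r3=0 $r4=12 $r5=12

  step pc=0: xori  $r4, $r4, 11  regs=(0,6,0,4,12,8)
  step pc=1: ori   $r5, $r0, 2  regs=(0,6,0,4,12,2)
  step pc=2: add  $r5, $r4, $r0  regs=(0,6,0,4,12,12)
  step pc=3: bne  $r4, $r0, L9  cond=T  regs=(0,6,0,4,12,12)
  step pc=4: or   $r2, $r3, $r4  regs=(0,6,12,4,12,12)
  step pc=9: slti  $r3, $r0, 14  regs=(0,6,12,1,12,12)
  step pc=10: slt  $r3, $r0, $r2  regs=(0,6,12,1,12,12)
  step pc=11: and  $r3, $r3, $r0  regs=(0,6,12,0,12,12)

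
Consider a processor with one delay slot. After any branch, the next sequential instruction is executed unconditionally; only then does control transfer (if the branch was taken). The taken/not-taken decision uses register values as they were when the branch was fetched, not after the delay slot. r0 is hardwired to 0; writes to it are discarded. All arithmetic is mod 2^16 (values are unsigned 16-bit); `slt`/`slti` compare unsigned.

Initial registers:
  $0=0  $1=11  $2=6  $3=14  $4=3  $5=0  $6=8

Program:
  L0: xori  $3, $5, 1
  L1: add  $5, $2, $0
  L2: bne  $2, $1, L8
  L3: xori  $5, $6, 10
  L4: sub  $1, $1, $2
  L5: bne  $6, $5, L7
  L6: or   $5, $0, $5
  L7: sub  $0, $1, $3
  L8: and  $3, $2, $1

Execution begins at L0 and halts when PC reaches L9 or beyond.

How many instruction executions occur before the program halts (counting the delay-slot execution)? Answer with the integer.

  step pc=0: xori  $3, $5, 1  regs=(0,11,6,1,3,0,8)
  step pc=1: add  $5, $2, $0  regs=(0,11,6,1,3,6,8)
  step pc=2: bne  $2, $1, L8  cond=T  regs=(0,11,6,1,3,6,8)
  step pc=3: xori  $5, $6, 10  regs=(0,11,6,1,3,2,8)
  step pc=8: and  $3, $2, $1  regs=(0,11,6,2,3,2,8)

5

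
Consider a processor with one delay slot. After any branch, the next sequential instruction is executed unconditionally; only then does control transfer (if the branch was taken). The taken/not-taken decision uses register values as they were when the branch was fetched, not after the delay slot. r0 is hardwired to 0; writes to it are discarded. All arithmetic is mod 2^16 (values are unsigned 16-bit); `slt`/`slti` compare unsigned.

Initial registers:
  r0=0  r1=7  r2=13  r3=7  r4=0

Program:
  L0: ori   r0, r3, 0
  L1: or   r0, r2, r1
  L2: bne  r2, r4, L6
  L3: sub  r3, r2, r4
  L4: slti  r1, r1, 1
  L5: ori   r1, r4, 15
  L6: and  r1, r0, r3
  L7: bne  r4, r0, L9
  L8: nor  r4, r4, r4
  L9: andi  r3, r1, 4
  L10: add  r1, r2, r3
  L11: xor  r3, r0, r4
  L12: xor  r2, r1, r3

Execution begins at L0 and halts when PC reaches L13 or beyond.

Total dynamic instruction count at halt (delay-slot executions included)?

11

[0] ori   r0, r3, 0  →  {r0:0, r1:7, r2:13, r3:7, r4:0}
[1] or   r0, r2, r1  →  {r0:0, r1:7, r2:13, r3:7, r4:0}
[2] bne  r2, r4, L6  →  {r0:0, r1:7, r2:13, r3:7, r4:0}  ⟨branch taken⟩
[3] sub  r3, r2, r4  →  {r0:0, r1:7, r2:13, r3:13, r4:0}
[6] and  r1, r0, r3  →  {r0:0, r1:0, r2:13, r3:13, r4:0}
[7] bne  r4, r0, L9  →  {r0:0, r1:0, r2:13, r3:13, r4:0}  ⟨branch fallthrough⟩
[8] nor  r4, r4, r4  →  {r0:0, r1:0, r2:13, r3:13, r4:65535}
[9] andi  r3, r1, 4  →  {r0:0, r1:0, r2:13, r3:0, r4:65535}
[10] add  r1, r2, r3  →  {r0:0, r1:13, r2:13, r3:0, r4:65535}
[11] xor  r3, r0, r4  →  {r0:0, r1:13, r2:13, r3:65535, r4:65535}
[12] xor  r2, r1, r3  →  {r0:0, r1:13, r2:65522, r3:65535, r4:65535}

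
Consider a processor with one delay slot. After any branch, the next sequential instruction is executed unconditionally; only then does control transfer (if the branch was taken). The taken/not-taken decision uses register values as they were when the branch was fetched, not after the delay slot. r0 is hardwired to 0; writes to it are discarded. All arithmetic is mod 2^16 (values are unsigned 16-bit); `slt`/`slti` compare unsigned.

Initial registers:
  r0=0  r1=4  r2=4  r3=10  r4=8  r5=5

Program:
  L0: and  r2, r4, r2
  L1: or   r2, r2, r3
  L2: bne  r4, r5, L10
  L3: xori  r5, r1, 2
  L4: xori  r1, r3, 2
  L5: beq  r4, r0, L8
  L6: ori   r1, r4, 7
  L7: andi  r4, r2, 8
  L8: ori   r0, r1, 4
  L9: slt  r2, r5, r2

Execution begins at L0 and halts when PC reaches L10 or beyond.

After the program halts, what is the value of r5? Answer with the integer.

[0] and  r2, r4, r2  →  {r0:0, r1:4, r2:0, r3:10, r4:8, r5:5}
[1] or   r2, r2, r3  →  {r0:0, r1:4, r2:10, r3:10, r4:8, r5:5}
[2] bne  r4, r5, L10  →  {r0:0, r1:4, r2:10, r3:10, r4:8, r5:5}  ⟨branch taken⟩
[3] xori  r5, r1, 2  →  {r0:0, r1:4, r2:10, r3:10, r4:8, r5:6}

6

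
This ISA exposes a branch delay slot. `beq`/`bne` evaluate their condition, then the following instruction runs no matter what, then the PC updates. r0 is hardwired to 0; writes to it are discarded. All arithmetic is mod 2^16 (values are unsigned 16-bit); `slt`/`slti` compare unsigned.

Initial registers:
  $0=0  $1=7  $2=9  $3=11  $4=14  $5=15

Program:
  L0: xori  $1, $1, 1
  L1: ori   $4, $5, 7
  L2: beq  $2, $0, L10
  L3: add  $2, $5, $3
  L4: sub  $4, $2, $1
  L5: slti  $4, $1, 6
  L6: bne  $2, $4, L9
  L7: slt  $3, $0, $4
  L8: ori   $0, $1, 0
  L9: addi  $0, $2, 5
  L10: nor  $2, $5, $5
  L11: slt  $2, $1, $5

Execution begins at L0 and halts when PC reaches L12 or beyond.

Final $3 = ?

0

  step pc=0: xori  $1, $1, 1  regs=(0,6,9,11,14,15)
  step pc=1: ori   $4, $5, 7  regs=(0,6,9,11,15,15)
  step pc=2: beq  $2, $0, L10  cond=F  regs=(0,6,9,11,15,15)
  step pc=3: add  $2, $5, $3  regs=(0,6,26,11,15,15)
  step pc=4: sub  $4, $2, $1  regs=(0,6,26,11,20,15)
  step pc=5: slti  $4, $1, 6  regs=(0,6,26,11,0,15)
  step pc=6: bne  $2, $4, L9  cond=T  regs=(0,6,26,11,0,15)
  step pc=7: slt  $3, $0, $4  regs=(0,6,26,0,0,15)
  step pc=9: addi  $0, $2, 5  regs=(0,6,26,0,0,15)
  step pc=10: nor  $2, $5, $5  regs=(0,6,65520,0,0,15)
  step pc=11: slt  $2, $1, $5  regs=(0,6,1,0,0,15)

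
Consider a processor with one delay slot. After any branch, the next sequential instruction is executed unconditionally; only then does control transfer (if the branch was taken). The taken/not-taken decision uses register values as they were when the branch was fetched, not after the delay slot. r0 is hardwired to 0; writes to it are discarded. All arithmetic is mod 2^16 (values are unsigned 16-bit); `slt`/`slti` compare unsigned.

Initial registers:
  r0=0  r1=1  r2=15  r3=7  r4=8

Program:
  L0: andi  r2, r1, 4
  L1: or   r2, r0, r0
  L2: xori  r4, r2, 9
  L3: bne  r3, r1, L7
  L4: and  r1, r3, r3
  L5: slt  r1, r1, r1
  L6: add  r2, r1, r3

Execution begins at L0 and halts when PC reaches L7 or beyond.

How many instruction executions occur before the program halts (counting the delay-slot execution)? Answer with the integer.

PC=0  andi  r2, r1, 4        | r0=0 r1=1 r2=0 r3=7 r4=8
PC=1  or   r2, r0, r0        | r0=0 r1=1 r2=0 r3=7 r4=8
PC=2  xori  r4, r2, 9        | r0=0 r1=1 r2=0 r3=7 r4=9
PC=3  bne  r3, r1, L7        | r0=0 r1=1 r2=0 r3=7 r4=9  [TAKEN]
PC=4  and  r1, r3, r3        | r0=0 r1=7 r2=0 r3=7 r4=9

5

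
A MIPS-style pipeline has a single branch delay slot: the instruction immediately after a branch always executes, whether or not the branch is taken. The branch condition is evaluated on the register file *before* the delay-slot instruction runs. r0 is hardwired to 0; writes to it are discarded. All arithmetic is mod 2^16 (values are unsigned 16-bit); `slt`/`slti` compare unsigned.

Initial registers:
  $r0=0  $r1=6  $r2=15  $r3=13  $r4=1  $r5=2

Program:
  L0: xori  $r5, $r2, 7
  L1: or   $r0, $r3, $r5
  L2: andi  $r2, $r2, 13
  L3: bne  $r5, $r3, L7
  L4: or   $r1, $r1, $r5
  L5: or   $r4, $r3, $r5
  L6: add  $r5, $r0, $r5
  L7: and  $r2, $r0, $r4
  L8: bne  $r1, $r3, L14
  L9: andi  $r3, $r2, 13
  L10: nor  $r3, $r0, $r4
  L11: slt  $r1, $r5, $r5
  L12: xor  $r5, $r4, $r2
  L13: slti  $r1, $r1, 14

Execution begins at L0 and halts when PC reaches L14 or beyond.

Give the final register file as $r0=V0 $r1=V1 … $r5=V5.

  step pc=0: xori  $r5, $r2, 7  regs=(0,6,15,13,1,8)
  step pc=1: or   $r0, $r3, $r5  regs=(0,6,15,13,1,8)
  step pc=2: andi  $r2, $r2, 13  regs=(0,6,13,13,1,8)
  step pc=3: bne  $r5, $r3, L7  cond=T  regs=(0,6,13,13,1,8)
  step pc=4: or   $r1, $r1, $r5  regs=(0,14,13,13,1,8)
  step pc=7: and  $r2, $r0, $r4  regs=(0,14,0,13,1,8)
  step pc=8: bne  $r1, $r3, L14  cond=T  regs=(0,14,0,13,1,8)
  step pc=9: andi  $r3, $r2, 13  regs=(0,14,0,0,1,8)

$r0=0 $r1=14 $r2=0 $r3=0 $r4=1 $r5=8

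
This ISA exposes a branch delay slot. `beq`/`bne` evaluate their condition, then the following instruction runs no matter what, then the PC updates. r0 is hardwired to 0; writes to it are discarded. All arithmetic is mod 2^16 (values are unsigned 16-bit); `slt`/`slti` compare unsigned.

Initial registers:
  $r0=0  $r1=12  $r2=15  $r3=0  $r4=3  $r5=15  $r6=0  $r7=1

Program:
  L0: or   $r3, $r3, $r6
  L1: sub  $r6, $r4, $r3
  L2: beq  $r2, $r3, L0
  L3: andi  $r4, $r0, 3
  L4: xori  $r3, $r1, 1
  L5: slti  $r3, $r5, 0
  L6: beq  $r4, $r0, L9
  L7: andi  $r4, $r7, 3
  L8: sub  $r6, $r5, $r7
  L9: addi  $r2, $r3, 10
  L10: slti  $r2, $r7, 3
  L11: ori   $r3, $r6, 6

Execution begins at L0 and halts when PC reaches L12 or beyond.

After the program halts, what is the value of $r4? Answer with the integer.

1

[0] or   $r3, $r3, $r6  →  {$r0:0, $r1:12, $r2:15, $r3:0, $r4:3, $r5:15, $r6:0, $r7:1}
[1] sub  $r6, $r4, $r3  →  {$r0:0, $r1:12, $r2:15, $r3:0, $r4:3, $r5:15, $r6:3, $r7:1}
[2] beq  $r2, $r3, L0  →  {$r0:0, $r1:12, $r2:15, $r3:0, $r4:3, $r5:15, $r6:3, $r7:1}  ⟨branch fallthrough⟩
[3] andi  $r4, $r0, 3  →  {$r0:0, $r1:12, $r2:15, $r3:0, $r4:0, $r5:15, $r6:3, $r7:1}
[4] xori  $r3, $r1, 1  →  {$r0:0, $r1:12, $r2:15, $r3:13, $r4:0, $r5:15, $r6:3, $r7:1}
[5] slti  $r3, $r5, 0  →  {$r0:0, $r1:12, $r2:15, $r3:0, $r4:0, $r5:15, $r6:3, $r7:1}
[6] beq  $r4, $r0, L9  →  {$r0:0, $r1:12, $r2:15, $r3:0, $r4:0, $r5:15, $r6:3, $r7:1}  ⟨branch taken⟩
[7] andi  $r4, $r7, 3  →  {$r0:0, $r1:12, $r2:15, $r3:0, $r4:1, $r5:15, $r6:3, $r7:1}
[9] addi  $r2, $r3, 10  →  {$r0:0, $r1:12, $r2:10, $r3:0, $r4:1, $r5:15, $r6:3, $r7:1}
[10] slti  $r2, $r7, 3  →  {$r0:0, $r1:12, $r2:1, $r3:0, $r4:1, $r5:15, $r6:3, $r7:1}
[11] ori   $r3, $r6, 6  →  {$r0:0, $r1:12, $r2:1, $r3:7, $r4:1, $r5:15, $r6:3, $r7:1}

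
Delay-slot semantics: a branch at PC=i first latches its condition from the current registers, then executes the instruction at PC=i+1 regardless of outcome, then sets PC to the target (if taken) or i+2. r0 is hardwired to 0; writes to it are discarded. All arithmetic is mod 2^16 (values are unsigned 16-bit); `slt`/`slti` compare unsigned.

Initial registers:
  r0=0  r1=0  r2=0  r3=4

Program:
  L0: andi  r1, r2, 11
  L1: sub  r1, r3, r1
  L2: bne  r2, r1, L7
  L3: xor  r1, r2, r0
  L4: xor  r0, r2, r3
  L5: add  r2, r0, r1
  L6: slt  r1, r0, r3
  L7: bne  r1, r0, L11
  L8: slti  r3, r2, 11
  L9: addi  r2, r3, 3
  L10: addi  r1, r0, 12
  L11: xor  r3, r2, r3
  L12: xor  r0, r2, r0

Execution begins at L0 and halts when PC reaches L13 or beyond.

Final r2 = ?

4

PC=0  andi  r1, r2, 11       | r0=0 r1=0 r2=0 r3=4
PC=1  sub  r1, r3, r1        | r0=0 r1=4 r2=0 r3=4
PC=2  bne  r2, r1, L7        | r0=0 r1=4 r2=0 r3=4  [TAKEN]
PC=3  xor  r1, r2, r0        | r0=0 r1=0 r2=0 r3=4
PC=7  bne  r1, r0, L11       | r0=0 r1=0 r2=0 r3=4  [not taken]
PC=8  slti  r3, r2, 11       | r0=0 r1=0 r2=0 r3=1
PC=9  addi  r2, r3, 3        | r0=0 r1=0 r2=4 r3=1
PC=10 addi  r1, r0, 12       | r0=0 r1=12 r2=4 r3=1
PC=11 xor  r3, r2, r3        | r0=0 r1=12 r2=4 r3=5
PC=12 xor  r0, r2, r0        | r0=0 r1=12 r2=4 r3=5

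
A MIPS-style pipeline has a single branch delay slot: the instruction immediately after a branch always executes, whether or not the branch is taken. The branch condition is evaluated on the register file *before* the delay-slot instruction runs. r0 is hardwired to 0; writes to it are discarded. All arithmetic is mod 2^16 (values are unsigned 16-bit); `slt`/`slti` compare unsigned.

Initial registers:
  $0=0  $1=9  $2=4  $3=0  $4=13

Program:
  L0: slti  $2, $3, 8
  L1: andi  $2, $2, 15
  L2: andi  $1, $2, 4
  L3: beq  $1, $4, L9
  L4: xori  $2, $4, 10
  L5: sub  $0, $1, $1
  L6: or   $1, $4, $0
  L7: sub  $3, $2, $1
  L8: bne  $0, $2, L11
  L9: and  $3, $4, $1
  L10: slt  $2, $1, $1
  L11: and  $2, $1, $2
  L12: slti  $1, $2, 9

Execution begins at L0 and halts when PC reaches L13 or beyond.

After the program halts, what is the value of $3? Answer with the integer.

13

#0 slti  $2, $3, 8 ; 0/9/1/0/13
#1 andi  $2, $2, 15 ; 0/9/1/0/13
#2 andi  $1, $2, 4 ; 0/0/1/0/13
#3 beq  $1, $4, L9 ; 0/0/1/0/13 ; →fallthru
#4 xori  $2, $4, 10 ; 0/0/7/0/13
#5 sub  $0, $1, $1 ; 0/0/7/0/13
#6 or   $1, $4, $0 ; 0/13/7/0/13
#7 sub  $3, $2, $1 ; 0/13/7/65530/13
#8 bne  $0, $2, L11 ; 0/13/7/65530/13 ; →target
#9 and  $3, $4, $1 ; 0/13/7/13/13
#11 and  $2, $1, $2 ; 0/13/5/13/13
#12 slti  $1, $2, 9 ; 0/1/5/13/13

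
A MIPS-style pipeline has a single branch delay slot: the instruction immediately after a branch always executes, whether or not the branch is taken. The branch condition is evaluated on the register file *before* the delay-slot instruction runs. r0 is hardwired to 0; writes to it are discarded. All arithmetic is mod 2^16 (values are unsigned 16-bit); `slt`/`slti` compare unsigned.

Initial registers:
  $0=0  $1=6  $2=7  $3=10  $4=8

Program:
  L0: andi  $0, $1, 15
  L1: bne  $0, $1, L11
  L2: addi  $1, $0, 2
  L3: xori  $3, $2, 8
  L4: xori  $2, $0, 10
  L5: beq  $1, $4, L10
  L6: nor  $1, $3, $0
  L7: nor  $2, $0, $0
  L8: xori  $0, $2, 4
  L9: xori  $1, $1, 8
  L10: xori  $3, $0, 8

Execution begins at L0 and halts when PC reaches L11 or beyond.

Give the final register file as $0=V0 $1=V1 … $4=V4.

[0] andi  $0, $1, 15  →  {$0:0, $1:6, $2:7, $3:10, $4:8}
[1] bne  $0, $1, L11  →  {$0:0, $1:6, $2:7, $3:10, $4:8}  ⟨branch taken⟩
[2] addi  $1, $0, 2  →  {$0:0, $1:2, $2:7, $3:10, $4:8}

$0=0 $1=2 $2=7 $3=10 $4=8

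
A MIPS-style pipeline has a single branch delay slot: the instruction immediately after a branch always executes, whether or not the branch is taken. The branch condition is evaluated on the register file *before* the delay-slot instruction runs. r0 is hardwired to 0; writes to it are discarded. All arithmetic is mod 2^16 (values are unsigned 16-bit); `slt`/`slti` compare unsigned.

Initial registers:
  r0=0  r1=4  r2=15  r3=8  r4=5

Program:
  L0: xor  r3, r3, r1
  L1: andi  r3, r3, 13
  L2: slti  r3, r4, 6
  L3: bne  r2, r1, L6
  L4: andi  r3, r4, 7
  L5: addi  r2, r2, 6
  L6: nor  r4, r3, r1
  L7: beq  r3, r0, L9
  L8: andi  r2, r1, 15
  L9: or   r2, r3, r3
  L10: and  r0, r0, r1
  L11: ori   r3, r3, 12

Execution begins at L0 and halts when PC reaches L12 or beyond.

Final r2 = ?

5

[0] xor  r3, r3, r1  →  {r0:0, r1:4, r2:15, r3:12, r4:5}
[1] andi  r3, r3, 13  →  {r0:0, r1:4, r2:15, r3:12, r4:5}
[2] slti  r3, r4, 6  →  {r0:0, r1:4, r2:15, r3:1, r4:5}
[3] bne  r2, r1, L6  →  {r0:0, r1:4, r2:15, r3:1, r4:5}  ⟨branch taken⟩
[4] andi  r3, r4, 7  →  {r0:0, r1:4, r2:15, r3:5, r4:5}
[6] nor  r4, r3, r1  →  {r0:0, r1:4, r2:15, r3:5, r4:65530}
[7] beq  r3, r0, L9  →  {r0:0, r1:4, r2:15, r3:5, r4:65530}  ⟨branch fallthrough⟩
[8] andi  r2, r1, 15  →  {r0:0, r1:4, r2:4, r3:5, r4:65530}
[9] or   r2, r3, r3  →  {r0:0, r1:4, r2:5, r3:5, r4:65530}
[10] and  r0, r0, r1  →  {r0:0, r1:4, r2:5, r3:5, r4:65530}
[11] ori   r3, r3, 12  →  {r0:0, r1:4, r2:5, r3:13, r4:65530}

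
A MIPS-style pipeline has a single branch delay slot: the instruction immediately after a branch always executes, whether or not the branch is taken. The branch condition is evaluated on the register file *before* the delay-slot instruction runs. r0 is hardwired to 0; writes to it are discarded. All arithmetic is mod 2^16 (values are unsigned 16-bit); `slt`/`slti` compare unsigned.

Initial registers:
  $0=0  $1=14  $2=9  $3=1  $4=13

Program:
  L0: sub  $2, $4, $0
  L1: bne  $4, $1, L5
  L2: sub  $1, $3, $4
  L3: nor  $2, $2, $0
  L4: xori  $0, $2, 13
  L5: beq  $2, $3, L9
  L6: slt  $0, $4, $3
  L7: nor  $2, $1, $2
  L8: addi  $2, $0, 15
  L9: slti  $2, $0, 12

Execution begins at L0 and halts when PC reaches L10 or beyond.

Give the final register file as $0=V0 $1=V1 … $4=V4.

PC=0  sub  $2, $4, $0        | $0=0 $1=14 $2=13 $3=1 $4=13
PC=1  bne  $4, $1, L5        | $0=0 $1=14 $2=13 $3=1 $4=13  [TAKEN]
PC=2  sub  $1, $3, $4        | $0=0 $1=65524 $2=13 $3=1 $4=13
PC=5  beq  $2, $3, L9        | $0=0 $1=65524 $2=13 $3=1 $4=13  [not taken]
PC=6  slt  $0, $4, $3        | $0=0 $1=65524 $2=13 $3=1 $4=13
PC=7  nor  $2, $1, $2        | $0=0 $1=65524 $2=2 $3=1 $4=13
PC=8  addi  $2, $0, 15       | $0=0 $1=65524 $2=15 $3=1 $4=13
PC=9  slti  $2, $0, 12       | $0=0 $1=65524 $2=1 $3=1 $4=13

$0=0 $1=65524 $2=1 $3=1 $4=13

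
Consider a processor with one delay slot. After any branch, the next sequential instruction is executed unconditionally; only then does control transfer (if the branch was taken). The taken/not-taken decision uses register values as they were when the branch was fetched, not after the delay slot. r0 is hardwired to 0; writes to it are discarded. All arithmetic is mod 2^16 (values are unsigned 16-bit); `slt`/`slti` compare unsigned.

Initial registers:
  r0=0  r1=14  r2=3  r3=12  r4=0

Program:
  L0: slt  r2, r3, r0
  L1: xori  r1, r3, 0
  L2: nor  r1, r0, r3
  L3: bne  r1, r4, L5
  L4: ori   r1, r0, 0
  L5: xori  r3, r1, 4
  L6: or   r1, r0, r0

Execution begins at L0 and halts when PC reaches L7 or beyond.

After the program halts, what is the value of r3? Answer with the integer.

#0 slt  r2, r3, r0 ; 0/14/0/12/0
#1 xori  r1, r3, 0 ; 0/12/0/12/0
#2 nor  r1, r0, r3 ; 0/65523/0/12/0
#3 bne  r1, r4, L5 ; 0/65523/0/12/0 ; →target
#4 ori   r1, r0, 0 ; 0/0/0/12/0
#5 xori  r3, r1, 4 ; 0/0/0/4/0
#6 or   r1, r0, r0 ; 0/0/0/4/0

4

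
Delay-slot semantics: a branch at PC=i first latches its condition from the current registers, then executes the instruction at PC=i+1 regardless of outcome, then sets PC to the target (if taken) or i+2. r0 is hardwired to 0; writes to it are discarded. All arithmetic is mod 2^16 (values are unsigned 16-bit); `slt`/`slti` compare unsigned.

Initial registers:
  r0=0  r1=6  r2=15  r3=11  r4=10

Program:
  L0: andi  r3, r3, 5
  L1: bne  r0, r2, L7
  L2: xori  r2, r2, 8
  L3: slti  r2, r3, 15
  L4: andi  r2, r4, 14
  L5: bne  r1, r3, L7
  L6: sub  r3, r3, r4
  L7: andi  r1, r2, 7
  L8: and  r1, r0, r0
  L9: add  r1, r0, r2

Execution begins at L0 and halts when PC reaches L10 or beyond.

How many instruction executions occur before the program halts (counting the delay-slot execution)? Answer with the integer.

#0 andi  r3, r3, 5 ; 0/6/15/1/10
#1 bne  r0, r2, L7 ; 0/6/15/1/10 ; →target
#2 xori  r2, r2, 8 ; 0/6/7/1/10
#7 andi  r1, r2, 7 ; 0/7/7/1/10
#8 and  r1, r0, r0 ; 0/0/7/1/10
#9 add  r1, r0, r2 ; 0/7/7/1/10

6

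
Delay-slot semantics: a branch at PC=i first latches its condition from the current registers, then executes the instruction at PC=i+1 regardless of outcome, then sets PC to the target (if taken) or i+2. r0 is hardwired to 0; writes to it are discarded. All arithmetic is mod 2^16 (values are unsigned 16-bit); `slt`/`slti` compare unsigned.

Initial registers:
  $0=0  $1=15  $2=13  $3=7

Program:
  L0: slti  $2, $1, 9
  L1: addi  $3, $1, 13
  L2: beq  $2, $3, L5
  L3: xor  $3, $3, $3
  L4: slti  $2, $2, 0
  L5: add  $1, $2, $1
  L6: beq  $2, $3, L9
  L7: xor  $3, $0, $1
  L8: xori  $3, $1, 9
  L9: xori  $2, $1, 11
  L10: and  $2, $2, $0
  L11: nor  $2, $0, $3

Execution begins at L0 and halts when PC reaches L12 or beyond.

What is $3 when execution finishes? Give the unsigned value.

15

[0] slti  $2, $1, 9  →  {$0:0, $1:15, $2:0, $3:7}
[1] addi  $3, $1, 13  →  {$0:0, $1:15, $2:0, $3:28}
[2] beq  $2, $3, L5  →  {$0:0, $1:15, $2:0, $3:28}  ⟨branch fallthrough⟩
[3] xor  $3, $3, $3  →  {$0:0, $1:15, $2:0, $3:0}
[4] slti  $2, $2, 0  →  {$0:0, $1:15, $2:0, $3:0}
[5] add  $1, $2, $1  →  {$0:0, $1:15, $2:0, $3:0}
[6] beq  $2, $3, L9  →  {$0:0, $1:15, $2:0, $3:0}  ⟨branch taken⟩
[7] xor  $3, $0, $1  →  {$0:0, $1:15, $2:0, $3:15}
[9] xori  $2, $1, 11  →  {$0:0, $1:15, $2:4, $3:15}
[10] and  $2, $2, $0  →  {$0:0, $1:15, $2:0, $3:15}
[11] nor  $2, $0, $3  →  {$0:0, $1:15, $2:65520, $3:15}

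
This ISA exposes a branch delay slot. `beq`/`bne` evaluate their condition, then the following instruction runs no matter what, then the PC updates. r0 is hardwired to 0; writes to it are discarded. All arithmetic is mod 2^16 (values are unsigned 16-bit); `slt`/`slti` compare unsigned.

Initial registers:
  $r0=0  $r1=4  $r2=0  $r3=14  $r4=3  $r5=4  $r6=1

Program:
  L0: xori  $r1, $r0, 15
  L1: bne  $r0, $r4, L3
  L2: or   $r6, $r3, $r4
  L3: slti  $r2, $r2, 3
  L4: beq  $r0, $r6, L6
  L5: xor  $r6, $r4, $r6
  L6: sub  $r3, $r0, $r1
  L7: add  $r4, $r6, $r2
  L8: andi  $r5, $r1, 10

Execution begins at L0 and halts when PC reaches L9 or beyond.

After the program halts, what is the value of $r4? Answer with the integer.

13

#0 xori  $r1, $r0, 15 ; 0/15/0/14/3/4/1
#1 bne  $r0, $r4, L3 ; 0/15/0/14/3/4/1 ; →target
#2 or   $r6, $r3, $r4 ; 0/15/0/14/3/4/15
#3 slti  $r2, $r2, 3 ; 0/15/1/14/3/4/15
#4 beq  $r0, $r6, L6 ; 0/15/1/14/3/4/15 ; →fallthru
#5 xor  $r6, $r4, $r6 ; 0/15/1/14/3/4/12
#6 sub  $r3, $r0, $r1 ; 0/15/1/65521/3/4/12
#7 add  $r4, $r6, $r2 ; 0/15/1/65521/13/4/12
#8 andi  $r5, $r1, 10 ; 0/15/1/65521/13/10/12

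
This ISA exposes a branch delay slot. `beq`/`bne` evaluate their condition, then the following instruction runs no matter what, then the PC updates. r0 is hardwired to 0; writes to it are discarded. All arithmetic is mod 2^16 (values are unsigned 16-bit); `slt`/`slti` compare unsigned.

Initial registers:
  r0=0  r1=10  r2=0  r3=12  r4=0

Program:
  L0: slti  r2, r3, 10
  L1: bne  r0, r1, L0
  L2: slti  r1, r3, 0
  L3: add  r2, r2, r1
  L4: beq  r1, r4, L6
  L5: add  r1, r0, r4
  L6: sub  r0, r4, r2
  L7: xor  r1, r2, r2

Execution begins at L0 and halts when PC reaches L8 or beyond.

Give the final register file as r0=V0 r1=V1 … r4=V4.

[0] slti  r2, r3, 10  →  {r0:0, r1:10, r2:0, r3:12, r4:0}
[1] bne  r0, r1, L0  →  {r0:0, r1:10, r2:0, r3:12, r4:0}  ⟨branch taken⟩
[2] slti  r1, r3, 0  →  {r0:0, r1:0, r2:0, r3:12, r4:0}
[0] slti  r2, r3, 10  →  {r0:0, r1:0, r2:0, r3:12, r4:0}
[1] bne  r0, r1, L0  →  {r0:0, r1:0, r2:0, r3:12, r4:0}  ⟨branch fallthrough⟩
[2] slti  r1, r3, 0  →  {r0:0, r1:0, r2:0, r3:12, r4:0}
[3] add  r2, r2, r1  →  {r0:0, r1:0, r2:0, r3:12, r4:0}
[4] beq  r1, r4, L6  →  {r0:0, r1:0, r2:0, r3:12, r4:0}  ⟨branch taken⟩
[5] add  r1, r0, r4  →  {r0:0, r1:0, r2:0, r3:12, r4:0}
[6] sub  r0, r4, r2  →  {r0:0, r1:0, r2:0, r3:12, r4:0}
[7] xor  r1, r2, r2  →  {r0:0, r1:0, r2:0, r3:12, r4:0}

r0=0 r1=0 r2=0 r3=12 r4=0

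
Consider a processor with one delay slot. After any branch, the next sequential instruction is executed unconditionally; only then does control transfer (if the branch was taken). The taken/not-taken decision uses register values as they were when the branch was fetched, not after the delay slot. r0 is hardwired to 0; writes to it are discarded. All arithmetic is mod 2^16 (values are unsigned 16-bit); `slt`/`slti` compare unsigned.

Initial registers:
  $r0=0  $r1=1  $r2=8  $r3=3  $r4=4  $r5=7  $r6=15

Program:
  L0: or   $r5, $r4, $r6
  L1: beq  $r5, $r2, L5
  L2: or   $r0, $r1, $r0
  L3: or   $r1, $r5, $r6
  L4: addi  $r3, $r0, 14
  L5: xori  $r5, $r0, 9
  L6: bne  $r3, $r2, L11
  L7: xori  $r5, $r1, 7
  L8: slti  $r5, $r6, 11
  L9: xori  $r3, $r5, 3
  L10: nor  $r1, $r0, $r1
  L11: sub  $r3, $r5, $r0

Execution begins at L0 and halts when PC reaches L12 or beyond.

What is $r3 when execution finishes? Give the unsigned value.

8

#0 or   $r5, $r4, $r6 ; 0/1/8/3/4/15/15
#1 beq  $r5, $r2, L5 ; 0/1/8/3/4/15/15 ; →fallthru
#2 or   $r0, $r1, $r0 ; 0/1/8/3/4/15/15
#3 or   $r1, $r5, $r6 ; 0/15/8/3/4/15/15
#4 addi  $r3, $r0, 14 ; 0/15/8/14/4/15/15
#5 xori  $r5, $r0, 9 ; 0/15/8/14/4/9/15
#6 bne  $r3, $r2, L11 ; 0/15/8/14/4/9/15 ; →target
#7 xori  $r5, $r1, 7 ; 0/15/8/14/4/8/15
#11 sub  $r3, $r5, $r0 ; 0/15/8/8/4/8/15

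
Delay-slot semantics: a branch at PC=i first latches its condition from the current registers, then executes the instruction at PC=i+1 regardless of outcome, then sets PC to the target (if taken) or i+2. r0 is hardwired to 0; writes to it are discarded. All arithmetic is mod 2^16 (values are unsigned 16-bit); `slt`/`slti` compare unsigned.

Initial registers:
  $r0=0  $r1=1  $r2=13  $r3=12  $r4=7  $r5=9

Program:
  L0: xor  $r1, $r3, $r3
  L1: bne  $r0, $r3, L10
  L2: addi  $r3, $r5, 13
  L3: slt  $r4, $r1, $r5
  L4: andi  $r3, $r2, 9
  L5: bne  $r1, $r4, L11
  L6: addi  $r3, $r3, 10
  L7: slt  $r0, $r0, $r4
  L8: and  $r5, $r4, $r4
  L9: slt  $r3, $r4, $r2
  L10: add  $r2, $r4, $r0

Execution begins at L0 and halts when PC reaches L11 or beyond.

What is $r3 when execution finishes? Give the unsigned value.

22

#0 xor  $r1, $r3, $r3 ; 0/0/13/12/7/9
#1 bne  $r0, $r3, L10 ; 0/0/13/12/7/9 ; →target
#2 addi  $r3, $r5, 13 ; 0/0/13/22/7/9
#10 add  $r2, $r4, $r0 ; 0/0/7/22/7/9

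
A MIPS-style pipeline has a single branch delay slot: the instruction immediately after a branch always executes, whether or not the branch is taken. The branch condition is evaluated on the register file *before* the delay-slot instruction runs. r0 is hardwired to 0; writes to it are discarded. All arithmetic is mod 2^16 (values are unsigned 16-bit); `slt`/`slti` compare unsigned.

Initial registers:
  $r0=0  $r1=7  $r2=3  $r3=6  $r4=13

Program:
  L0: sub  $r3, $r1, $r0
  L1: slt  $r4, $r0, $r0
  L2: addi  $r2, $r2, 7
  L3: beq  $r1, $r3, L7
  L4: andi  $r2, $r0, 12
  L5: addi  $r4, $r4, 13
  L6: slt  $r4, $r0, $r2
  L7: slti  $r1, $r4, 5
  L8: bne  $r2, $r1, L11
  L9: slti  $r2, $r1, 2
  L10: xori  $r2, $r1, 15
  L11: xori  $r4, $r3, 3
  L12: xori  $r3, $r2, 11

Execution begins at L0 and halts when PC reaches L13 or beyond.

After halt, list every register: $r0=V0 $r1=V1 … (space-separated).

$r0=0 $r1=1 $r2=1 $r3=10 $r4=4

#0 sub  $r3, $r1, $r0 ; 0/7/3/7/13
#1 slt  $r4, $r0, $r0 ; 0/7/3/7/0
#2 addi  $r2, $r2, 7 ; 0/7/10/7/0
#3 beq  $r1, $r3, L7 ; 0/7/10/7/0 ; →target
#4 andi  $r2, $r0, 12 ; 0/7/0/7/0
#7 slti  $r1, $r4, 5 ; 0/1/0/7/0
#8 bne  $r2, $r1, L11 ; 0/1/0/7/0 ; →target
#9 slti  $r2, $r1, 2 ; 0/1/1/7/0
#11 xori  $r4, $r3, 3 ; 0/1/1/7/4
#12 xori  $r3, $r2, 11 ; 0/1/1/10/4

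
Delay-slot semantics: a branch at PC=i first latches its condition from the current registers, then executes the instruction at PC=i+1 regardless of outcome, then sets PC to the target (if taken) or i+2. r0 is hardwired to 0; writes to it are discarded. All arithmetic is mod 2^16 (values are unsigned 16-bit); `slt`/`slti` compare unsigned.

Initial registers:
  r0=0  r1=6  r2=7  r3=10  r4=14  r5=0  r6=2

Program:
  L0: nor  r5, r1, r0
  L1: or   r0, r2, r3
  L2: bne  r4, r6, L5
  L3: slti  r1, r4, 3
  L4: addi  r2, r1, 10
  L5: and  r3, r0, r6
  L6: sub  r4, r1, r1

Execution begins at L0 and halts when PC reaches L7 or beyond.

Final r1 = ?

0

  step pc=0: nor  r5, r1, r0  regs=(0,6,7,10,14,65529,2)
  step pc=1: or   r0, r2, r3  regs=(0,6,7,10,14,65529,2)
  step pc=2: bne  r4, r6, L5  cond=T  regs=(0,6,7,10,14,65529,2)
  step pc=3: slti  r1, r4, 3  regs=(0,0,7,10,14,65529,2)
  step pc=5: and  r3, r0, r6  regs=(0,0,7,0,14,65529,2)
  step pc=6: sub  r4, r1, r1  regs=(0,0,7,0,0,65529,2)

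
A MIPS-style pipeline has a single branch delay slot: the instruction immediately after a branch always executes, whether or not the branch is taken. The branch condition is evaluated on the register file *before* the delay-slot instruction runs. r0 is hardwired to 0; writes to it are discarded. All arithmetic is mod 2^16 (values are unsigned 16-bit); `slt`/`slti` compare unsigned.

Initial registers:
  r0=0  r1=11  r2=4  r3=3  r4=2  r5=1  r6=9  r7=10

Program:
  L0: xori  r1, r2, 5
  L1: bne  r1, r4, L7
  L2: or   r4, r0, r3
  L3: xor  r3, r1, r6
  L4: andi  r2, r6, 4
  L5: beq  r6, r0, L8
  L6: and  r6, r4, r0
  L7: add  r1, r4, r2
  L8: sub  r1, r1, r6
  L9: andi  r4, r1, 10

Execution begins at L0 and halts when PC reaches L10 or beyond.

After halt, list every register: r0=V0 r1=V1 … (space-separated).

r0=0 r1=65534 r2=4 r3=3 r4=10 r5=1 r6=9 r7=10

[0] xori  r1, r2, 5  →  {r0:0, r1:1, r2:4, r3:3, r4:2, r5:1, r6:9, r7:10}
[1] bne  r1, r4, L7  →  {r0:0, r1:1, r2:4, r3:3, r4:2, r5:1, r6:9, r7:10}  ⟨branch taken⟩
[2] or   r4, r0, r3  →  {r0:0, r1:1, r2:4, r3:3, r4:3, r5:1, r6:9, r7:10}
[7] add  r1, r4, r2  →  {r0:0, r1:7, r2:4, r3:3, r4:3, r5:1, r6:9, r7:10}
[8] sub  r1, r1, r6  →  {r0:0, r1:65534, r2:4, r3:3, r4:3, r5:1, r6:9, r7:10}
[9] andi  r4, r1, 10  →  {r0:0, r1:65534, r2:4, r3:3, r4:10, r5:1, r6:9, r7:10}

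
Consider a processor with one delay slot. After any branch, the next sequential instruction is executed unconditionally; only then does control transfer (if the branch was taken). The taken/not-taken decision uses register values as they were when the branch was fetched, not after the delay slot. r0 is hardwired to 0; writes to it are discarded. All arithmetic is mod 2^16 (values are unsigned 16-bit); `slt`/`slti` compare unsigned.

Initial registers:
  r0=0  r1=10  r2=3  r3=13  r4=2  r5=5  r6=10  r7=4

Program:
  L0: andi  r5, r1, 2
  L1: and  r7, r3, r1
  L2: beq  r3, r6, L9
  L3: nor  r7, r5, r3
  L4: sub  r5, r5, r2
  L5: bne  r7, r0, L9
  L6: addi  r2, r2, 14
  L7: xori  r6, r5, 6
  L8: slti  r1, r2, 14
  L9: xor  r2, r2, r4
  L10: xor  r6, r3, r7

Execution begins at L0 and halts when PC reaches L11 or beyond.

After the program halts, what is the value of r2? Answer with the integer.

19

  step pc=0: andi  r5, r1, 2  regs=(0,10,3,13,2,2,10,4)
  step pc=1: and  r7, r3, r1  regs=(0,10,3,13,2,2,10,8)
  step pc=2: beq  r3, r6, L9  cond=F  regs=(0,10,3,13,2,2,10,8)
  step pc=3: nor  r7, r5, r3  regs=(0,10,3,13,2,2,10,65520)
  step pc=4: sub  r5, r5, r2  regs=(0,10,3,13,2,65535,10,65520)
  step pc=5: bne  r7, r0, L9  cond=T  regs=(0,10,3,13,2,65535,10,65520)
  step pc=6: addi  r2, r2, 14  regs=(0,10,17,13,2,65535,10,65520)
  step pc=9: xor  r2, r2, r4  regs=(0,10,19,13,2,65535,10,65520)
  step pc=10: xor  r6, r3, r7  regs=(0,10,19,13,2,65535,65533,65520)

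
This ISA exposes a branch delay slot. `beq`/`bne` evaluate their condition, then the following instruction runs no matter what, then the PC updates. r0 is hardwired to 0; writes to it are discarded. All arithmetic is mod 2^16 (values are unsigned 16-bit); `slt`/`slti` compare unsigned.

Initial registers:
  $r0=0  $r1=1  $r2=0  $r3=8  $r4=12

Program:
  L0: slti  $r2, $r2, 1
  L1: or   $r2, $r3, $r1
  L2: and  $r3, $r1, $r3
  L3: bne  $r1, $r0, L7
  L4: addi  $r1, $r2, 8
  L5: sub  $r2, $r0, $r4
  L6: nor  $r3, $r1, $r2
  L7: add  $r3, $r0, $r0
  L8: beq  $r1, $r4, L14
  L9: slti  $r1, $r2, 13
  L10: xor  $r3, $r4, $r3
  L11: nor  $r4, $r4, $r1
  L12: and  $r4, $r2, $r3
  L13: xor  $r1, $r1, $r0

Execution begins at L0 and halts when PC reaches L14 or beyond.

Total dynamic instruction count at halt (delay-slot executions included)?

[0] slti  $r2, $r2, 1  →  {$r0:0, $r1:1, $r2:1, $r3:8, $r4:12}
[1] or   $r2, $r3, $r1  →  {$r0:0, $r1:1, $r2:9, $r3:8, $r4:12}
[2] and  $r3, $r1, $r3  →  {$r0:0, $r1:1, $r2:9, $r3:0, $r4:12}
[3] bne  $r1, $r0, L7  →  {$r0:0, $r1:1, $r2:9, $r3:0, $r4:12}  ⟨branch taken⟩
[4] addi  $r1, $r2, 8  →  {$r0:0, $r1:17, $r2:9, $r3:0, $r4:12}
[7] add  $r3, $r0, $r0  →  {$r0:0, $r1:17, $r2:9, $r3:0, $r4:12}
[8] beq  $r1, $r4, L14  →  {$r0:0, $r1:17, $r2:9, $r3:0, $r4:12}  ⟨branch fallthrough⟩
[9] slti  $r1, $r2, 13  →  {$r0:0, $r1:1, $r2:9, $r3:0, $r4:12}
[10] xor  $r3, $r4, $r3  →  {$r0:0, $r1:1, $r2:9, $r3:12, $r4:12}
[11] nor  $r4, $r4, $r1  →  {$r0:0, $r1:1, $r2:9, $r3:12, $r4:65522}
[12] and  $r4, $r2, $r3  →  {$r0:0, $r1:1, $r2:9, $r3:12, $r4:8}
[13] xor  $r1, $r1, $r0  →  {$r0:0, $r1:1, $r2:9, $r3:12, $r4:8}

12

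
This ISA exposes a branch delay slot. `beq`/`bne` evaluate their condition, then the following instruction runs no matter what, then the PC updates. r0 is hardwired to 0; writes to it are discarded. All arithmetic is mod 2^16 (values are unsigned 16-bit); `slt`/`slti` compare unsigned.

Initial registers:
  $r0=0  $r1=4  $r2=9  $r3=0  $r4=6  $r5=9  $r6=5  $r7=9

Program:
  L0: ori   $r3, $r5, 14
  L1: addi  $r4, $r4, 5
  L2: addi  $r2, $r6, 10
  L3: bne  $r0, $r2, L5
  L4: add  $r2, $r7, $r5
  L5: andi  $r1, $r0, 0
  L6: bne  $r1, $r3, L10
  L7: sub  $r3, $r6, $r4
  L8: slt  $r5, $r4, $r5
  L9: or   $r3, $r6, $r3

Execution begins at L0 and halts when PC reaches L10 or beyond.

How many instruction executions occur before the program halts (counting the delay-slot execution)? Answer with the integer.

PC=0  ori   $r3, $r5, 14     | $r0=0 $r1=4 $r2=9 $r3=15 $r4=6 $r5=9 $r6=5 $r7=9
PC=1  addi  $r4, $r4, 5      | $r0=0 $r1=4 $r2=9 $r3=15 $r4=11 $r5=9 $r6=5 $r7=9
PC=2  addi  $r2, $r6, 10     | $r0=0 $r1=4 $r2=15 $r3=15 $r4=11 $r5=9 $r6=5 $r7=9
PC=3  bne  $r0, $r2, L5      | $r0=0 $r1=4 $r2=15 $r3=15 $r4=11 $r5=9 $r6=5 $r7=9  [TAKEN]
PC=4  add  $r2, $r7, $r5     | $r0=0 $r1=4 $r2=18 $r3=15 $r4=11 $r5=9 $r6=5 $r7=9
PC=5  andi  $r1, $r0, 0      | $r0=0 $r1=0 $r2=18 $r3=15 $r4=11 $r5=9 $r6=5 $r7=9
PC=6  bne  $r1, $r3, L10     | $r0=0 $r1=0 $r2=18 $r3=15 $r4=11 $r5=9 $r6=5 $r7=9  [TAKEN]
PC=7  sub  $r3, $r6, $r4     | $r0=0 $r1=0 $r2=18 $r3=65530 $r4=11 $r5=9 $r6=5 $r7=9

8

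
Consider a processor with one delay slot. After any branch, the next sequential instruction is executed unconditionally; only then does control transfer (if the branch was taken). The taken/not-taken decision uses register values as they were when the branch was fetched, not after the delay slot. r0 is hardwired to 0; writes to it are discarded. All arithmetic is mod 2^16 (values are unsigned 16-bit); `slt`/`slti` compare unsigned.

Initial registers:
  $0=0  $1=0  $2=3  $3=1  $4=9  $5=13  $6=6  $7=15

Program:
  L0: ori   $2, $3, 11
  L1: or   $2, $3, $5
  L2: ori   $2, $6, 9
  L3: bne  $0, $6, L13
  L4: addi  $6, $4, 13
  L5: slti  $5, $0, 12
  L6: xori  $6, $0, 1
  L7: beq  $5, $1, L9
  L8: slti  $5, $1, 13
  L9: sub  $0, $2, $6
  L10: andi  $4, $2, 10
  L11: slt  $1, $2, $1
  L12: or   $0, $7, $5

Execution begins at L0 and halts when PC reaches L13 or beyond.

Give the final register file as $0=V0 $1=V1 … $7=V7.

$0=0 $1=0 $2=15 $3=1 $4=9 $5=13 $6=22 $7=15

#0 ori   $2, $3, 11 ; 0/0/11/1/9/13/6/15
#1 or   $2, $3, $5 ; 0/0/13/1/9/13/6/15
#2 ori   $2, $6, 9 ; 0/0/15/1/9/13/6/15
#3 bne  $0, $6, L13 ; 0/0/15/1/9/13/6/15 ; →target
#4 addi  $6, $4, 13 ; 0/0/15/1/9/13/22/15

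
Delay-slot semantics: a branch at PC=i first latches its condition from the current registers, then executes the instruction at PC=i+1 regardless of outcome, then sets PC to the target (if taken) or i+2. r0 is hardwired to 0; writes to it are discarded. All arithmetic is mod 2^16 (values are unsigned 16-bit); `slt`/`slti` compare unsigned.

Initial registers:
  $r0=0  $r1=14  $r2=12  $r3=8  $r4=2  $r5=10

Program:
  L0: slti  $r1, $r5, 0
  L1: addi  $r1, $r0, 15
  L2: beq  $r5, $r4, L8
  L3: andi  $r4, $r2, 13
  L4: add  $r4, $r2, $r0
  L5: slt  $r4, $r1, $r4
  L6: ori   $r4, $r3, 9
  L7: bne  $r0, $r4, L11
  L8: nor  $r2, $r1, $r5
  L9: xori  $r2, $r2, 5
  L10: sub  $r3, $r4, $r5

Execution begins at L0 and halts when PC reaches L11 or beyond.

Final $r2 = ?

PC=0  slti  $r1, $r5, 0      | $r0=0 $r1=0 $r2=12 $r3=8 $r4=2 $r5=10
PC=1  addi  $r1, $r0, 15     | $r0=0 $r1=15 $r2=12 $r3=8 $r4=2 $r5=10
PC=2  beq  $r5, $r4, L8      | $r0=0 $r1=15 $r2=12 $r3=8 $r4=2 $r5=10  [not taken]
PC=3  andi  $r4, $r2, 13     | $r0=0 $r1=15 $r2=12 $r3=8 $r4=12 $r5=10
PC=4  add  $r4, $r2, $r0     | $r0=0 $r1=15 $r2=12 $r3=8 $r4=12 $r5=10
PC=5  slt  $r4, $r1, $r4     | $r0=0 $r1=15 $r2=12 $r3=8 $r4=0 $r5=10
PC=6  ori   $r4, $r3, 9      | $r0=0 $r1=15 $r2=12 $r3=8 $r4=9 $r5=10
PC=7  bne  $r0, $r4, L11     | $r0=0 $r1=15 $r2=12 $r3=8 $r4=9 $r5=10  [TAKEN]
PC=8  nor  $r2, $r1, $r5     | $r0=0 $r1=15 $r2=65520 $r3=8 $r4=9 $r5=10

65520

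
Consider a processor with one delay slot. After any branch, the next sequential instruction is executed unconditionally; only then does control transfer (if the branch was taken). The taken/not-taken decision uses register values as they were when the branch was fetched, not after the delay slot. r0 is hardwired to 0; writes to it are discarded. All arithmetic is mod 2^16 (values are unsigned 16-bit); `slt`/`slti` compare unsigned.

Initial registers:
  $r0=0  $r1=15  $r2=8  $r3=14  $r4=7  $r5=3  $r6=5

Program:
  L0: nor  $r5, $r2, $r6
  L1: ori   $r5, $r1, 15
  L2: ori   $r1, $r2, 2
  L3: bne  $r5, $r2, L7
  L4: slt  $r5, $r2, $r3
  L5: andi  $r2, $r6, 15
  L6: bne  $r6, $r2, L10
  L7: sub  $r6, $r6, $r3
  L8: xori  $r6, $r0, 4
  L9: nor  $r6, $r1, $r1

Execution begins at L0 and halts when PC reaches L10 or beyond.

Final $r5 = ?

1

[0] nor  $r5, $r2, $r6  →  {$r0:0, $r1:15, $r2:8, $r3:14, $r4:7, $r5:65522, $r6:5}
[1] ori   $r5, $r1, 15  →  {$r0:0, $r1:15, $r2:8, $r3:14, $r4:7, $r5:15, $r6:5}
[2] ori   $r1, $r2, 2  →  {$r0:0, $r1:10, $r2:8, $r3:14, $r4:7, $r5:15, $r6:5}
[3] bne  $r5, $r2, L7  →  {$r0:0, $r1:10, $r2:8, $r3:14, $r4:7, $r5:15, $r6:5}  ⟨branch taken⟩
[4] slt  $r5, $r2, $r3  →  {$r0:0, $r1:10, $r2:8, $r3:14, $r4:7, $r5:1, $r6:5}
[7] sub  $r6, $r6, $r3  →  {$r0:0, $r1:10, $r2:8, $r3:14, $r4:7, $r5:1, $r6:65527}
[8] xori  $r6, $r0, 4  →  {$r0:0, $r1:10, $r2:8, $r3:14, $r4:7, $r5:1, $r6:4}
[9] nor  $r6, $r1, $r1  →  {$r0:0, $r1:10, $r2:8, $r3:14, $r4:7, $r5:1, $r6:65525}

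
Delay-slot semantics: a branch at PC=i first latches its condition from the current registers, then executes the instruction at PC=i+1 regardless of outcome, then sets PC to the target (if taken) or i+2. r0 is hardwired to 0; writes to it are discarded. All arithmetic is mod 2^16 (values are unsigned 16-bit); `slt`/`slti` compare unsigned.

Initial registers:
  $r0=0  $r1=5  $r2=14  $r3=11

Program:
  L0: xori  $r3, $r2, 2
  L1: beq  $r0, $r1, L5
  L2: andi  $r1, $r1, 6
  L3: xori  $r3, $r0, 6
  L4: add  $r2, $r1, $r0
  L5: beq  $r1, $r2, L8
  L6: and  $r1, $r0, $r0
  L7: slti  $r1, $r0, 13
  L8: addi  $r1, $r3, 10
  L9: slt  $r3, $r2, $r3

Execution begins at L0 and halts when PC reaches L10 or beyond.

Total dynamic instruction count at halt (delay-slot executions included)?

  step pc=0: xori  $r3, $r2, 2  regs=(0,5,14,12)
  step pc=1: beq  $r0, $r1, L5  cond=F  regs=(0,5,14,12)
  step pc=2: andi  $r1, $r1, 6  regs=(0,4,14,12)
  step pc=3: xori  $r3, $r0, 6  regs=(0,4,14,6)
  step pc=4: add  $r2, $r1, $r0  regs=(0,4,4,6)
  step pc=5: beq  $r1, $r2, L8  cond=T  regs=(0,4,4,6)
  step pc=6: and  $r1, $r0, $r0  regs=(0,0,4,6)
  step pc=8: addi  $r1, $r3, 10  regs=(0,16,4,6)
  step pc=9: slt  $r3, $r2, $r3  regs=(0,16,4,1)

9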